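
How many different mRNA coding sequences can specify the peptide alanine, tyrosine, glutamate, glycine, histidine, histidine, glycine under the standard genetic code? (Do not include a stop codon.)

Ala: 4 codons.
Tyr: 2 codons.
Glu: 2 codons.
Gly: 4 codons.
His: 2 codons.
His: 2 codons.
Gly: 4 codons.
4 × 2 × 2 × 4 × 2 × 2 × 4 = 1024.

1024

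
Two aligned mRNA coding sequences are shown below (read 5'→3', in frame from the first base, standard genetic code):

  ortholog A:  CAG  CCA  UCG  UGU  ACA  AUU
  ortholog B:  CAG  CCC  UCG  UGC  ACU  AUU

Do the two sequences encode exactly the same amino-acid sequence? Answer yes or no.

Codon 1: CAG Gln / CAG Gln — identical.
Codon 2: CCA Pro / CCC Pro — synonymous.
Codon 3: UCG Ser / UCG Ser — identical.
Codon 4: UGU Cys / UGC Cys — synonymous.
Codon 5: ACA Thr / ACU Thr — synonymous.
Codon 6: AUU Ile / AUU Ile — identical.
Nonsynonymous differences: 0 → same protein.

yes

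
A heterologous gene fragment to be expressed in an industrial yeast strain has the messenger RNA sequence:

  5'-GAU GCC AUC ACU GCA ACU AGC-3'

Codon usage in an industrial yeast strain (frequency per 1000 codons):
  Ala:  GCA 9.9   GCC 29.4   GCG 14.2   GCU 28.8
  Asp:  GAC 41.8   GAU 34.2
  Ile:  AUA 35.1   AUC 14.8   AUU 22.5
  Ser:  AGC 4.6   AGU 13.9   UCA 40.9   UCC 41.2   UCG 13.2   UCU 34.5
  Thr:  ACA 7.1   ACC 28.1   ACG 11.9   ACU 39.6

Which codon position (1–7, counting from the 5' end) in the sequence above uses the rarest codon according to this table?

Codon 1 GAU (Asp): 34.2 per 1000.
Codon 2 GCC (Ala): 29.4 per 1000.
Codon 3 AUC (Ile): 14.8 per 1000.
Codon 4 ACU (Thr): 39.6 per 1000.
Codon 5 GCA (Ala): 9.9 per 1000.
Codon 6 ACU (Thr): 39.6 per 1000.
Codon 7 AGC (Ser): 4.6 per 1000.
Lowest frequency is 4.6 at codon 7.

7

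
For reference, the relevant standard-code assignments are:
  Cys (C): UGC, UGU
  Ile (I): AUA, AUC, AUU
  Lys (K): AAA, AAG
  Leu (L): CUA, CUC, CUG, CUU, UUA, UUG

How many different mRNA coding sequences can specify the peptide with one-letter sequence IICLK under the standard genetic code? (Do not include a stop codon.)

216

Ile: 3 codons.
Ile: 3 codons.
Cys: 2 codons.
Leu: 6 codons.
Lys: 2 codons.
3 × 3 × 2 × 6 × 2 = 216.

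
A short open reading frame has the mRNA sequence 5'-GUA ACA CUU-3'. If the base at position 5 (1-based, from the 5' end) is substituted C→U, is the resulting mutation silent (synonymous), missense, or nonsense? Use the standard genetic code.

Position 5 falls in codon 2: ACA → Thr.
After the substitution the codon is AUA → Ile.
Thr ≠ Ile, so this is a missense mutation.

missense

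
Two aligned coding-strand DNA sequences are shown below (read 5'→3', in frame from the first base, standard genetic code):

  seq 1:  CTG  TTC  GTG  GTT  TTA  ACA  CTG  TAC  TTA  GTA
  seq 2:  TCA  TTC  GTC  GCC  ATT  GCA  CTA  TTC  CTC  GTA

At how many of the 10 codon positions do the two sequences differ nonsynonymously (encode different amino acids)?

Codon 1: CTG Leu / TCA Ser — nonsynonymous.
Codon 2: TTC Phe / TTC Phe — identical.
Codon 3: GTG Val / GTC Val — synonymous.
Codon 4: GTT Val / GCC Ala — nonsynonymous.
Codon 5: TTA Leu / ATT Ile — nonsynonymous.
Codon 6: ACA Thr / GCA Ala — nonsynonymous.
Codon 7: CTG Leu / CTA Leu — synonymous.
Codon 8: TAC Tyr / TTC Phe — nonsynonymous.
Codon 9: TTA Leu / CTC Leu — synonymous.
Codon 10: GTA Val / GTA Val — identical.
Nonsynonymous differences: 5.

5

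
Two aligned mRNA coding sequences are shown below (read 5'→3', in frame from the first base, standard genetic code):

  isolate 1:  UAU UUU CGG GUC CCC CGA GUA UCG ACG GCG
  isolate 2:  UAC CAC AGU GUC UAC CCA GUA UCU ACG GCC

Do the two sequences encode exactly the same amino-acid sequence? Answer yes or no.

Codon 1: UAU Tyr / UAC Tyr — synonymous.
Codon 2: UUU Phe / CAC His — nonsynonymous.
Codon 3: CGG Arg / AGU Ser — nonsynonymous.
Codon 4: GUC Val / GUC Val — identical.
Codon 5: CCC Pro / UAC Tyr — nonsynonymous.
Codon 6: CGA Arg / CCA Pro — nonsynonymous.
Codon 7: GUA Val / GUA Val — identical.
Codon 8: UCG Ser / UCU Ser — synonymous.
Codon 9: ACG Thr / ACG Thr — identical.
Codon 10: GCG Ala / GCC Ala — synonymous.
Nonsynonymous differences: 4 → different protein.

no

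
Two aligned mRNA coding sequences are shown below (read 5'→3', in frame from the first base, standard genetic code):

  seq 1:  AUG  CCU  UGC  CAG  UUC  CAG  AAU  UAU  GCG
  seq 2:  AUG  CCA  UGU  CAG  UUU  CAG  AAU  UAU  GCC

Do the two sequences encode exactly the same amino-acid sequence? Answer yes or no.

yes

Codon 1: AUG Met / AUG Met — identical.
Codon 2: CCU Pro / CCA Pro — synonymous.
Codon 3: UGC Cys / UGU Cys — synonymous.
Codon 4: CAG Gln / CAG Gln — identical.
Codon 5: UUC Phe / UUU Phe — synonymous.
Codon 6: CAG Gln / CAG Gln — identical.
Codon 7: AAU Asn / AAU Asn — identical.
Codon 8: UAU Tyr / UAU Tyr — identical.
Codon 9: GCG Ala / GCC Ala — synonymous.
Nonsynonymous differences: 0 → same protein.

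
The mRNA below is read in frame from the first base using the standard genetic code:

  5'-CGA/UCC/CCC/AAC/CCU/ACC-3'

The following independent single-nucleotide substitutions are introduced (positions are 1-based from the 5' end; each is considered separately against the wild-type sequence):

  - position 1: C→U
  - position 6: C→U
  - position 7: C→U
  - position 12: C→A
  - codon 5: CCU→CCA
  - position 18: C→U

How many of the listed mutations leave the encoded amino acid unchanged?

3

Codon 1: CGA (Arg) → UGA (Stop) — nonsense.
Codon 2: UCC (Ser) → UCU (Ser) — synonymous.
Codon 3: CCC (Pro) → UCC (Ser) — missense.
Codon 4: AAC (Asn) → AAA (Lys) — missense.
Codon 5: CCU (Pro) → CCA (Pro) — synonymous.
Codon 6: ACC (Thr) → ACU (Thr) — synonymous.
Synonymous: 3 of 6.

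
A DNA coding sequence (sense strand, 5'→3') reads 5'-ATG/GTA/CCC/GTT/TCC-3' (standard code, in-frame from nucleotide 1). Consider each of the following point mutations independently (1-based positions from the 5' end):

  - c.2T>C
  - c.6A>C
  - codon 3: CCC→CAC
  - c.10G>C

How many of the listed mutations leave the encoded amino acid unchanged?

Codon 1: ATG (Met) → ACG (Thr) — missense.
Codon 2: GTA (Val) → GTC (Val) — synonymous.
Codon 3: CCC (Pro) → CAC (His) — missense.
Codon 4: GTT (Val) → CTT (Leu) — missense.
Synonymous: 1 of 4.

1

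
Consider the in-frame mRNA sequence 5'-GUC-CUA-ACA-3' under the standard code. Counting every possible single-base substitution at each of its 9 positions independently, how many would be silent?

10

Codon 1 (GUC, Val): 3 synonymous substitutions.
Codon 2 (CUA, Leu): 4 synonymous substitutions.
Codon 3 (ACA, Thr): 3 synonymous substitutions.
Total: 3 + 4 + 3 = 10.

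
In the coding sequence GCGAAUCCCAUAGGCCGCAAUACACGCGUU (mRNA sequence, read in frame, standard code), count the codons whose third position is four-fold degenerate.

Codon 1 GCG (Ala): third position 4-fold.
Codon 2 AAU (Asn): third position 2-fold.
Codon 3 CCC (Pro): third position 4-fold.
Codon 4 AUA (Ile): third position 3-fold.
Codon 5 GGC (Gly): third position 4-fold.
Codon 6 CGC (Arg): third position 4-fold.
Codon 7 AAU (Asn): third position 2-fold.
Codon 8 ACA (Thr): third position 4-fold.
Codon 9 CGC (Arg): third position 4-fold.
Codon 10 GUU (Val): third position 4-fold.
Four-fold degenerate third positions: 7.

7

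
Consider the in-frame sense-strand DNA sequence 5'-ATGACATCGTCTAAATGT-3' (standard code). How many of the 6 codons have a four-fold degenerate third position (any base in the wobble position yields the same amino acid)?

3

Codon 1 ATG (Met): third position 1-fold.
Codon 2 ACA (Thr): third position 4-fold.
Codon 3 TCG (Ser): third position 4-fold.
Codon 4 TCT (Ser): third position 4-fold.
Codon 5 AAA (Lys): third position 2-fold.
Codon 6 TGT (Cys): third position 2-fold.
Four-fold degenerate third positions: 3.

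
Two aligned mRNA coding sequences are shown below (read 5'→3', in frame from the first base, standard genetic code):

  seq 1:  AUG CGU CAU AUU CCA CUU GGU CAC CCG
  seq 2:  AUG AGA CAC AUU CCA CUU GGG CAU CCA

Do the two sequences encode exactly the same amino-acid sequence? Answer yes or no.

Codon 1: AUG Met / AUG Met — identical.
Codon 2: CGU Arg / AGA Arg — synonymous.
Codon 3: CAU His / CAC His — synonymous.
Codon 4: AUU Ile / AUU Ile — identical.
Codon 5: CCA Pro / CCA Pro — identical.
Codon 6: CUU Leu / CUU Leu — identical.
Codon 7: GGU Gly / GGG Gly — synonymous.
Codon 8: CAC His / CAU His — synonymous.
Codon 9: CCG Pro / CCA Pro — synonymous.
Nonsynonymous differences: 0 → same protein.

yes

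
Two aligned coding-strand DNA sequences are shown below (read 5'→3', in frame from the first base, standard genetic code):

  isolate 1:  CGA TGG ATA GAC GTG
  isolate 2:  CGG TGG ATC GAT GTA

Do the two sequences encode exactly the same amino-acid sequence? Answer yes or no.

Codon 1: CGA Arg / CGG Arg — synonymous.
Codon 2: TGG Trp / TGG Trp — identical.
Codon 3: ATA Ile / ATC Ile — synonymous.
Codon 4: GAC Asp / GAT Asp — synonymous.
Codon 5: GTG Val / GTA Val — synonymous.
Nonsynonymous differences: 0 → same protein.

yes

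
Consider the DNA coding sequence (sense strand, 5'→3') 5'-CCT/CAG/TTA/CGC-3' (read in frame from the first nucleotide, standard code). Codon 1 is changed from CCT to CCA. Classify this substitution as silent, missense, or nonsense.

silent

Position 3 falls in codon 1: CCT → Pro.
After the substitution the codon is CCA → Pro.
Both encode Pro, so the change is synonymous.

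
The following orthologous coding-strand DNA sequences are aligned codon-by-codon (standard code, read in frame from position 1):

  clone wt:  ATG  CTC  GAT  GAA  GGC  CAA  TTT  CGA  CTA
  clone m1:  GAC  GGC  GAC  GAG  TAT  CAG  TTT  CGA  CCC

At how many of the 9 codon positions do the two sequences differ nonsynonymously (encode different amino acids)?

Codon 1: ATG Met / GAC Asp — nonsynonymous.
Codon 2: CTC Leu / GGC Gly — nonsynonymous.
Codon 3: GAT Asp / GAC Asp — synonymous.
Codon 4: GAA Glu / GAG Glu — synonymous.
Codon 5: GGC Gly / TAT Tyr — nonsynonymous.
Codon 6: CAA Gln / CAG Gln — synonymous.
Codon 7: TTT Phe / TTT Phe — identical.
Codon 8: CGA Arg / CGA Arg — identical.
Codon 9: CTA Leu / CCC Pro — nonsynonymous.
Nonsynonymous differences: 4.

4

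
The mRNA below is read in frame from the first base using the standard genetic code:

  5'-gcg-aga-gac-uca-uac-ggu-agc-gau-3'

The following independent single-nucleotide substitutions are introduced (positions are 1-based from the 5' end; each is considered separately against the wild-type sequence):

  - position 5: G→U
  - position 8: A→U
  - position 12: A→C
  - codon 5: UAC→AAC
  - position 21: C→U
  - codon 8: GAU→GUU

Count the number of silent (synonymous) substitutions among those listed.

2

Codon 2: AGA (Arg) → AUA (Ile) — missense.
Codon 3: GAC (Asp) → GUC (Val) — missense.
Codon 4: UCA (Ser) → UCC (Ser) — synonymous.
Codon 5: UAC (Tyr) → AAC (Asn) — missense.
Codon 7: AGC (Ser) → AGU (Ser) — synonymous.
Codon 8: GAU (Asp) → GUU (Val) — missense.
Synonymous: 2 of 6.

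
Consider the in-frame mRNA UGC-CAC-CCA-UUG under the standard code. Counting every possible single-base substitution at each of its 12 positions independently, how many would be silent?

7

Codon 1 (UGC, Cys): 1 synonymous substitution.
Codon 2 (CAC, His): 1 synonymous substitution.
Codon 3 (CCA, Pro): 3 synonymous substitutions.
Codon 4 (UUG, Leu): 2 synonymous substitutions.
Total: 1 + 1 + 3 + 2 = 7.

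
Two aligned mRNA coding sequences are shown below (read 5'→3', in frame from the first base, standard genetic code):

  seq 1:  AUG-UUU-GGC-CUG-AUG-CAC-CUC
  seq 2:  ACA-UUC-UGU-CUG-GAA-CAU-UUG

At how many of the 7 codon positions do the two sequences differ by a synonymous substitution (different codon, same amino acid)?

Codon 1: AUG Met / ACA Thr — nonsynonymous.
Codon 2: UUU Phe / UUC Phe — synonymous.
Codon 3: GGC Gly / UGU Cys — nonsynonymous.
Codon 4: CUG Leu / CUG Leu — identical.
Codon 5: AUG Met / GAA Glu — nonsynonymous.
Codon 6: CAC His / CAU His — synonymous.
Codon 7: CUC Leu / UUG Leu — synonymous.
Synonymous differences: 3.

3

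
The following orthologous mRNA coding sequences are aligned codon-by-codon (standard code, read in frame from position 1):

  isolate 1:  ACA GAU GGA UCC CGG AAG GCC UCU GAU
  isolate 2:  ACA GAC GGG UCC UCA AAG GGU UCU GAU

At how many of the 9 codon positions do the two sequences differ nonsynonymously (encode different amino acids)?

Codon 1: ACA Thr / ACA Thr — identical.
Codon 2: GAU Asp / GAC Asp — synonymous.
Codon 3: GGA Gly / GGG Gly — synonymous.
Codon 4: UCC Ser / UCC Ser — identical.
Codon 5: CGG Arg / UCA Ser — nonsynonymous.
Codon 6: AAG Lys / AAG Lys — identical.
Codon 7: GCC Ala / GGU Gly — nonsynonymous.
Codon 8: UCU Ser / UCU Ser — identical.
Codon 9: GAU Asp / GAU Asp — identical.
Nonsynonymous differences: 2.

2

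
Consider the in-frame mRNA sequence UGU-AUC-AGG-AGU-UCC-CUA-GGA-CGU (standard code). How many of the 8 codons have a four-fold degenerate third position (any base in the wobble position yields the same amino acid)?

4

Codon 1 UGU (Cys): third position 2-fold.
Codon 2 AUC (Ile): third position 3-fold.
Codon 3 AGG (Arg): third position 2-fold.
Codon 4 AGU (Ser): third position 2-fold.
Codon 5 UCC (Ser): third position 4-fold.
Codon 6 CUA (Leu): third position 4-fold.
Codon 7 GGA (Gly): third position 4-fold.
Codon 8 CGU (Arg): third position 4-fold.
Four-fold degenerate third positions: 4.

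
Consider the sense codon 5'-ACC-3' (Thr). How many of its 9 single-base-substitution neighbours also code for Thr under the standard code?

Position 1: none → 0 synonymous.
Position 2: none → 0 synonymous.
Position 3: ACU, ACA, ACG → 3 synonymous.
Total: 0 + 0 + 3 = 3.

3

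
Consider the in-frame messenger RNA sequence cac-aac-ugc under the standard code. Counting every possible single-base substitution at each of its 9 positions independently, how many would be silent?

Codon 1 (CAC, His): 1 synonymous substitution.
Codon 2 (AAC, Asn): 1 synonymous substitution.
Codon 3 (UGC, Cys): 1 synonymous substitution.
Total: 1 + 1 + 1 = 3.

3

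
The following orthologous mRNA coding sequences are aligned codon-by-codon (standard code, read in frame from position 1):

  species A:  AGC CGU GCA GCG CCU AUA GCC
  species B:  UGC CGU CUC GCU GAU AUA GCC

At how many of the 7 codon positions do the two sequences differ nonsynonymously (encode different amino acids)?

Codon 1: AGC Ser / UGC Cys — nonsynonymous.
Codon 2: CGU Arg / CGU Arg — identical.
Codon 3: GCA Ala / CUC Leu — nonsynonymous.
Codon 4: GCG Ala / GCU Ala — synonymous.
Codon 5: CCU Pro / GAU Asp — nonsynonymous.
Codon 6: AUA Ile / AUA Ile — identical.
Codon 7: GCC Ala / GCC Ala — identical.
Nonsynonymous differences: 3.

3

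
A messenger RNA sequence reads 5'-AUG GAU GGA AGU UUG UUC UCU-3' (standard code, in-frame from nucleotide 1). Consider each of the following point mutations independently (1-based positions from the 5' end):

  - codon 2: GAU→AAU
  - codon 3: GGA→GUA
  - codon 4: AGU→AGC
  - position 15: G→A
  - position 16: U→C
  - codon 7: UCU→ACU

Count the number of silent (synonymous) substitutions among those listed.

2

Codon 2: GAU (Asp) → AAU (Asn) — missense.
Codon 3: GGA (Gly) → GUA (Val) — missense.
Codon 4: AGU (Ser) → AGC (Ser) — synonymous.
Codon 5: UUG (Leu) → UUA (Leu) — synonymous.
Codon 6: UUC (Phe) → CUC (Leu) — missense.
Codon 7: UCU (Ser) → ACU (Thr) — missense.
Synonymous: 2 of 6.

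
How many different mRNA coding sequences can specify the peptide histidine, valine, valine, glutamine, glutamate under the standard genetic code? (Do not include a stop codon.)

His: 2 codons.
Val: 4 codons.
Val: 4 codons.
Gln: 2 codons.
Glu: 2 codons.
2 × 4 × 4 × 2 × 2 = 128.

128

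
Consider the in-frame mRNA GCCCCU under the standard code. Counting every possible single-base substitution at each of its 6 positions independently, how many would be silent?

Codon 1 (GCC, Ala): 3 synonymous substitutions.
Codon 2 (CCU, Pro): 3 synonymous substitutions.
Total: 3 + 3 = 6.

6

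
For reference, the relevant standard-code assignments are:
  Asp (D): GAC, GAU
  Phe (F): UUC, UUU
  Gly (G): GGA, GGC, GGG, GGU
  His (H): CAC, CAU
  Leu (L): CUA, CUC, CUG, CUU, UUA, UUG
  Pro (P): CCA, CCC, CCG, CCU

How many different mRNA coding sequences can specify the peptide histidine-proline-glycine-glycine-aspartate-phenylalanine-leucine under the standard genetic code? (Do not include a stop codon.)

His: 2 codons.
Pro: 4 codons.
Gly: 4 codons.
Gly: 4 codons.
Asp: 2 codons.
Phe: 2 codons.
Leu: 6 codons.
2 × 4 × 4 × 4 × 2 × 2 × 6 = 3072.

3072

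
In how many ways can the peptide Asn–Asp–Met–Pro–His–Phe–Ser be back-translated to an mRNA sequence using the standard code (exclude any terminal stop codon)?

Asn: 2 codons.
Asp: 2 codons.
Met: 1 codon.
Pro: 4 codons.
His: 2 codons.
Phe: 2 codons.
Ser: 6 codons.
2 × 2 × 1 × 4 × 2 × 2 × 6 = 384.

384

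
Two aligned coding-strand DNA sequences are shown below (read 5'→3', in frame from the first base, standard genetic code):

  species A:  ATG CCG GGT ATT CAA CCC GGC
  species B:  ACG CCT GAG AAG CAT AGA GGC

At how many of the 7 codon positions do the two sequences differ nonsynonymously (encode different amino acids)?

5

Codon 1: ATG Met / ACG Thr — nonsynonymous.
Codon 2: CCG Pro / CCT Pro — synonymous.
Codon 3: GGT Gly / GAG Glu — nonsynonymous.
Codon 4: ATT Ile / AAG Lys — nonsynonymous.
Codon 5: CAA Gln / CAT His — nonsynonymous.
Codon 6: CCC Pro / AGA Arg — nonsynonymous.
Codon 7: GGC Gly / GGC Gly — identical.
Nonsynonymous differences: 5.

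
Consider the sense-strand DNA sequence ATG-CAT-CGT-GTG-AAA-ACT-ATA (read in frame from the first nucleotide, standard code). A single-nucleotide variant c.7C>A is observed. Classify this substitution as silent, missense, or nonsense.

Position 7 falls in codon 3: CGT → Arg.
After the substitution the codon is AGT → Ser.
Arg ≠ Ser, so this is a missense mutation.

missense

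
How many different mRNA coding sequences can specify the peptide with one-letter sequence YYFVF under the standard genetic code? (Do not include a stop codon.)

64

Tyr: 2 codons.
Tyr: 2 codons.
Phe: 2 codons.
Val: 4 codons.
Phe: 2 codons.
2 × 2 × 2 × 4 × 2 = 64.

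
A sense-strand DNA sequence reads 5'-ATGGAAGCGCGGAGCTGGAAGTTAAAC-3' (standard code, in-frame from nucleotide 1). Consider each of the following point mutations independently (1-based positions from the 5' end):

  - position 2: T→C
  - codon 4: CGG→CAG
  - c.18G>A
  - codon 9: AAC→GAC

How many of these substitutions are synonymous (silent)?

0

Codon 1: ATG (Met) → ACG (Thr) — missense.
Codon 4: CGG (Arg) → CAG (Gln) — missense.
Codon 6: TGG (Trp) → TGA (Stop) — nonsense.
Codon 9: AAC (Asn) → GAC (Asp) — missense.
Synonymous: 0 of 4.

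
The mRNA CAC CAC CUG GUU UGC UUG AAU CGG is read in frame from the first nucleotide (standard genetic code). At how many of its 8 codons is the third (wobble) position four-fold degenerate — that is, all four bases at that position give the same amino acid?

Codon 1 CAC (His): third position 2-fold.
Codon 2 CAC (His): third position 2-fold.
Codon 3 CUG (Leu): third position 4-fold.
Codon 4 GUU (Val): third position 4-fold.
Codon 5 UGC (Cys): third position 2-fold.
Codon 6 UUG (Leu): third position 2-fold.
Codon 7 AAU (Asn): third position 2-fold.
Codon 8 CGG (Arg): third position 4-fold.
Four-fold degenerate third positions: 3.

3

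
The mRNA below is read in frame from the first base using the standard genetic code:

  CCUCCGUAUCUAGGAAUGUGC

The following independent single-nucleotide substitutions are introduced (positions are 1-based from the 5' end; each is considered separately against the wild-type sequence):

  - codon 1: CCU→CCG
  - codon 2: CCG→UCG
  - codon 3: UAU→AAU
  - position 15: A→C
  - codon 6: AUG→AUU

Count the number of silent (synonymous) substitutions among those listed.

Codon 1: CCU (Pro) → CCG (Pro) — synonymous.
Codon 2: CCG (Pro) → UCG (Ser) — missense.
Codon 3: UAU (Tyr) → AAU (Asn) — missense.
Codon 5: GGA (Gly) → GGC (Gly) — synonymous.
Codon 6: AUG (Met) → AUU (Ile) — missense.
Synonymous: 2 of 5.

2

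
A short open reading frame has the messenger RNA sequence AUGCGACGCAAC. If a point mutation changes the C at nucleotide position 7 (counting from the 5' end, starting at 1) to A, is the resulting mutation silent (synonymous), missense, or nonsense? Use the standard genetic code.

missense

Position 7 falls in codon 3: CGC → Arg.
After the substitution the codon is AGC → Ser.
Arg ≠ Ser, so this is a missense mutation.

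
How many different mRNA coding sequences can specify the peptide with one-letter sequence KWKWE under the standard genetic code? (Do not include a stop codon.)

8

Lys: 2 codons.
Trp: 1 codon.
Lys: 2 codons.
Trp: 1 codon.
Glu: 2 codons.
2 × 1 × 2 × 1 × 2 = 8.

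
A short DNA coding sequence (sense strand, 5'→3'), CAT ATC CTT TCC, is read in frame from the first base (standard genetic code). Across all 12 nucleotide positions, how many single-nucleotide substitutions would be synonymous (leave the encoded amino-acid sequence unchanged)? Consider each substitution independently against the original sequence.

Codon 1 (CAT, His): 1 synonymous substitution.
Codon 2 (ATC, Ile): 2 synonymous substitutions.
Codon 3 (CTT, Leu): 3 synonymous substitutions.
Codon 4 (TCC, Ser): 3 synonymous substitutions.
Total: 1 + 2 + 3 + 3 = 9.

9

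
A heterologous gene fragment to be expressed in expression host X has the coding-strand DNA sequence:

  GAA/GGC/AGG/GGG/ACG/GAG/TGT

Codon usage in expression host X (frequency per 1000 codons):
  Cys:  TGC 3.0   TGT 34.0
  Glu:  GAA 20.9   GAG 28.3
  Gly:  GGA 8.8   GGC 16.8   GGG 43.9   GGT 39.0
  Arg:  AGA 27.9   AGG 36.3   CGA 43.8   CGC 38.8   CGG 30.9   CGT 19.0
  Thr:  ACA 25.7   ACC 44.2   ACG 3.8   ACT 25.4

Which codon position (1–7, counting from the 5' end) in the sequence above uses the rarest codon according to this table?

5

Codon 1 GAA (Glu): 20.9 per 1000.
Codon 2 GGC (Gly): 16.8 per 1000.
Codon 3 AGG (Arg): 36.3 per 1000.
Codon 4 GGG (Gly): 43.9 per 1000.
Codon 5 ACG (Thr): 3.8 per 1000.
Codon 6 GAG (Glu): 28.3 per 1000.
Codon 7 TGT (Cys): 34.0 per 1000.
Lowest frequency is 3.8 at codon 5.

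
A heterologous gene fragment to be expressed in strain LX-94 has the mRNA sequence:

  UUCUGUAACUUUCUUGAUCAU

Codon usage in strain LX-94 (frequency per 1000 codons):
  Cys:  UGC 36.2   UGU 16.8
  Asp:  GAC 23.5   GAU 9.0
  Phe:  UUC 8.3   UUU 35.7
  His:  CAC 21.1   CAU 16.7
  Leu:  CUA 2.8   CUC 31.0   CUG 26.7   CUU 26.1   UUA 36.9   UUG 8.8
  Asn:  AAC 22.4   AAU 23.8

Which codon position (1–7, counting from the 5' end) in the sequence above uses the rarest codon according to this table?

Codon 1 UUC (Phe): 8.3 per 1000.
Codon 2 UGU (Cys): 16.8 per 1000.
Codon 3 AAC (Asn): 22.4 per 1000.
Codon 4 UUU (Phe): 35.7 per 1000.
Codon 5 CUU (Leu): 26.1 per 1000.
Codon 6 GAU (Asp): 9.0 per 1000.
Codon 7 CAU (His): 16.7 per 1000.
Lowest frequency is 8.3 at codon 1.

1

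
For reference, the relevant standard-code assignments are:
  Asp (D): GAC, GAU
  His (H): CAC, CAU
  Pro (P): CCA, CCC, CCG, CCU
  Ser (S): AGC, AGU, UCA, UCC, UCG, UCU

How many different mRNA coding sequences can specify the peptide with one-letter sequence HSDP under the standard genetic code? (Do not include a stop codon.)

His: 2 codons.
Ser: 6 codons.
Asp: 2 codons.
Pro: 4 codons.
2 × 6 × 2 × 4 = 96.

96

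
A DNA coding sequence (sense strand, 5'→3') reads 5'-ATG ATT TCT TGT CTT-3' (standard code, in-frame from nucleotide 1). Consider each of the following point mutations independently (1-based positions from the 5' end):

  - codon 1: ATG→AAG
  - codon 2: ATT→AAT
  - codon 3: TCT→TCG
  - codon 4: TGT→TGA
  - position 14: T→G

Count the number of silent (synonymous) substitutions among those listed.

Codon 1: ATG (Met) → AAG (Lys) — missense.
Codon 2: ATT (Ile) → AAT (Asn) — missense.
Codon 3: TCT (Ser) → TCG (Ser) — synonymous.
Codon 4: TGT (Cys) → TGA (Stop) — nonsense.
Codon 5: CTT (Leu) → CGT (Arg) — missense.
Synonymous: 1 of 5.

1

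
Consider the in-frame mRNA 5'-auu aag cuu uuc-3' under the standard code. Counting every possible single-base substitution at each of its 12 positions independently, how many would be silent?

7

Codon 1 (AUU, Ile): 2 synonymous substitutions.
Codon 2 (AAG, Lys): 1 synonymous substitution.
Codon 3 (CUU, Leu): 3 synonymous substitutions.
Codon 4 (UUC, Phe): 1 synonymous substitution.
Total: 2 + 1 + 3 + 1 = 7.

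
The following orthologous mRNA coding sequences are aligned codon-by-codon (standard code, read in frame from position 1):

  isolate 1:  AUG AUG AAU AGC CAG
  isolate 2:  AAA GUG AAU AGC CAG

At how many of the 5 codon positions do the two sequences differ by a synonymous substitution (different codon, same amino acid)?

0

Codon 1: AUG Met / AAA Lys — nonsynonymous.
Codon 2: AUG Met / GUG Val — nonsynonymous.
Codon 3: AAU Asn / AAU Asn — identical.
Codon 4: AGC Ser / AGC Ser — identical.
Codon 5: CAG Gln / CAG Gln — identical.
Synonymous differences: 0.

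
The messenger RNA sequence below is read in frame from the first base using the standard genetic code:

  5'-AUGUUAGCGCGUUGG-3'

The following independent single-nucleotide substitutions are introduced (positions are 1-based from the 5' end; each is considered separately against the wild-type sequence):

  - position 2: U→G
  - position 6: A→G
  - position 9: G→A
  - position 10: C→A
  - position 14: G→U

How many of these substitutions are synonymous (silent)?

2

Codon 1: AUG (Met) → AGG (Arg) — missense.
Codon 2: UUA (Leu) → UUG (Leu) — synonymous.
Codon 3: GCG (Ala) → GCA (Ala) — synonymous.
Codon 4: CGU (Arg) → AGU (Ser) — missense.
Codon 5: UGG (Trp) → UUG (Leu) — missense.
Synonymous: 2 of 5.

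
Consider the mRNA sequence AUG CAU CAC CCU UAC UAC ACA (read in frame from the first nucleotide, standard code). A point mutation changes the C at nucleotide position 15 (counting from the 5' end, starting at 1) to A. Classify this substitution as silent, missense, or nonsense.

Position 15 falls in codon 5: UAC → Tyr.
After the substitution the codon is UAA → Stop.
The new codon is a stop codon, so this is a nonsense mutation.

nonsense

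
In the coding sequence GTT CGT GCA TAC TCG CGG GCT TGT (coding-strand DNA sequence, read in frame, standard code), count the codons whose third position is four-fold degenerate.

Codon 1 GTT (Val): third position 4-fold.
Codon 2 CGT (Arg): third position 4-fold.
Codon 3 GCA (Ala): third position 4-fold.
Codon 4 TAC (Tyr): third position 2-fold.
Codon 5 TCG (Ser): third position 4-fold.
Codon 6 CGG (Arg): third position 4-fold.
Codon 7 GCT (Ala): third position 4-fold.
Codon 8 TGT (Cys): third position 2-fold.
Four-fold degenerate third positions: 6.

6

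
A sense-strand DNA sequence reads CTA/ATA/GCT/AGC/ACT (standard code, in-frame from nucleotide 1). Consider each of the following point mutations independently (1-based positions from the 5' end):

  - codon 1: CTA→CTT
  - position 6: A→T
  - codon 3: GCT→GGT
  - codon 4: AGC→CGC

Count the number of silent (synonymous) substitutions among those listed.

Codon 1: CTA (Leu) → CTT (Leu) — synonymous.
Codon 2: ATA (Ile) → ATT (Ile) — synonymous.
Codon 3: GCT (Ala) → GGT (Gly) — missense.
Codon 4: AGC (Ser) → CGC (Arg) — missense.
Synonymous: 2 of 4.

2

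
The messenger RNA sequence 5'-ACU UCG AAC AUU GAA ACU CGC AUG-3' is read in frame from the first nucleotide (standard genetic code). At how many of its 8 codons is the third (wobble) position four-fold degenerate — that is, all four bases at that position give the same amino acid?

4

Codon 1 ACU (Thr): third position 4-fold.
Codon 2 UCG (Ser): third position 4-fold.
Codon 3 AAC (Asn): third position 2-fold.
Codon 4 AUU (Ile): third position 3-fold.
Codon 5 GAA (Glu): third position 2-fold.
Codon 6 ACU (Thr): third position 4-fold.
Codon 7 CGC (Arg): third position 4-fold.
Codon 8 AUG (Met): third position 1-fold.
Four-fold degenerate third positions: 4.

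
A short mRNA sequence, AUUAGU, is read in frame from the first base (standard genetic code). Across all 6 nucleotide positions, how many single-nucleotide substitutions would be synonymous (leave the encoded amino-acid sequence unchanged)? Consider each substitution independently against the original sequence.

3

Codon 1 (AUU, Ile): 2 synonymous substitutions.
Codon 2 (AGU, Ser): 1 synonymous substitution.
Total: 2 + 1 = 3.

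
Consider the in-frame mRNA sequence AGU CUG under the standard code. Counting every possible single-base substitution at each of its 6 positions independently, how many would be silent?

Codon 1 (AGU, Ser): 1 synonymous substitution.
Codon 2 (CUG, Leu): 4 synonymous substitutions.
Total: 1 + 4 = 5.

5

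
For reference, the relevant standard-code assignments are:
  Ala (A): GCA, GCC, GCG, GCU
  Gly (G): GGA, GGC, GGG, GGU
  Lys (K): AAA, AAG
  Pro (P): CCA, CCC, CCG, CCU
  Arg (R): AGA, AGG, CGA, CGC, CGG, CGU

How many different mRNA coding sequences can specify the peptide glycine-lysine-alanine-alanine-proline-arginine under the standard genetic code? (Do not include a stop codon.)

3072

Gly: 4 codons.
Lys: 2 codons.
Ala: 4 codons.
Ala: 4 codons.
Pro: 4 codons.
Arg: 6 codons.
4 × 2 × 4 × 4 × 4 × 6 = 3072.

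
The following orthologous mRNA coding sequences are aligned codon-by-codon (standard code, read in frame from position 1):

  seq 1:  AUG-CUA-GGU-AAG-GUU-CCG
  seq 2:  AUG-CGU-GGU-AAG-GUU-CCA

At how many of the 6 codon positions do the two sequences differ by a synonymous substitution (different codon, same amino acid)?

Codon 1: AUG Met / AUG Met — identical.
Codon 2: CUA Leu / CGU Arg — nonsynonymous.
Codon 3: GGU Gly / GGU Gly — identical.
Codon 4: AAG Lys / AAG Lys — identical.
Codon 5: GUU Val / GUU Val — identical.
Codon 6: CCG Pro / CCA Pro — synonymous.
Synonymous differences: 1.

1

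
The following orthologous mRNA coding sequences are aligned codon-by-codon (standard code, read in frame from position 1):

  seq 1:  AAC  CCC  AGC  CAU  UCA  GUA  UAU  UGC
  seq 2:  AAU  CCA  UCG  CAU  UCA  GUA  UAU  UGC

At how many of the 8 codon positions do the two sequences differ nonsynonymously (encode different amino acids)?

0

Codon 1: AAC Asn / AAU Asn — synonymous.
Codon 2: CCC Pro / CCA Pro — synonymous.
Codon 3: AGC Ser / UCG Ser — synonymous.
Codon 4: CAU His / CAU His — identical.
Codon 5: UCA Ser / UCA Ser — identical.
Codon 6: GUA Val / GUA Val — identical.
Codon 7: UAU Tyr / UAU Tyr — identical.
Codon 8: UGC Cys / UGC Cys — identical.
Nonsynonymous differences: 0.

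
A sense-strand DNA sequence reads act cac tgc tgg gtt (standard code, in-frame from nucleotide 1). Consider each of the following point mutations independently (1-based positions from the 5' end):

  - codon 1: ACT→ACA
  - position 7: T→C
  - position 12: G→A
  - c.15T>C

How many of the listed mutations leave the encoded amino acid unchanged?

Codon 1: ACT (Thr) → ACA (Thr) — synonymous.
Codon 3: TGC (Cys) → CGC (Arg) — missense.
Codon 4: TGG (Trp) → TGA (Stop) — nonsense.
Codon 5: GTT (Val) → GTC (Val) — synonymous.
Synonymous: 2 of 4.

2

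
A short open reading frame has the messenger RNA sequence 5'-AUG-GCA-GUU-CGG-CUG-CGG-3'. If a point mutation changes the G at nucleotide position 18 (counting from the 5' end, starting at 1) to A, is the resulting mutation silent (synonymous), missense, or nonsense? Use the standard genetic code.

Position 18 falls in codon 6: CGG → Arg.
After the substitution the codon is CGA → Arg.
Both encode Arg, so the change is synonymous.

silent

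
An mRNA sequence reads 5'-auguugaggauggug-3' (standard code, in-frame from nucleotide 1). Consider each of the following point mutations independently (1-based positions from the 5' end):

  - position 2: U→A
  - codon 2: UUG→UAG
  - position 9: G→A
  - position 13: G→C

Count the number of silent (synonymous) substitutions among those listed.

Codon 1: AUG (Met) → AAG (Lys) — missense.
Codon 2: UUG (Leu) → UAG (Stop) — nonsense.
Codon 3: AGG (Arg) → AGA (Arg) — synonymous.
Codon 5: GUG (Val) → CUG (Leu) — missense.
Synonymous: 1 of 4.

1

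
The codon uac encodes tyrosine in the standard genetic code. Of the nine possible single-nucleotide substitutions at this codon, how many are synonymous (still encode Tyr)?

Position 1: none → 0 synonymous.
Position 2: none → 0 synonymous.
Position 3: UAU → 1 synonymous.
Total: 0 + 0 + 1 = 1.

1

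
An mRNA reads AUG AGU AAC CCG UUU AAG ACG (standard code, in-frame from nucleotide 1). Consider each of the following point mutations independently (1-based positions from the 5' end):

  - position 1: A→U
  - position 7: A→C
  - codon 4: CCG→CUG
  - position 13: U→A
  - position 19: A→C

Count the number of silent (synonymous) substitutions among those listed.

Codon 1: AUG (Met) → UUG (Leu) — missense.
Codon 3: AAC (Asn) → CAC (His) — missense.
Codon 4: CCG (Pro) → CUG (Leu) — missense.
Codon 5: UUU (Phe) → AUU (Ile) — missense.
Codon 7: ACG (Thr) → CCG (Pro) — missense.
Synonymous: 0 of 5.

0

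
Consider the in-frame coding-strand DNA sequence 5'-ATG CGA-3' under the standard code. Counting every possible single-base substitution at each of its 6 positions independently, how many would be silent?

4

Codon 1 (ATG, Met): 0 synonymous substitutions.
Codon 2 (CGA, Arg): 4 synonymous substitutions.
Total: 0 + 4 = 4.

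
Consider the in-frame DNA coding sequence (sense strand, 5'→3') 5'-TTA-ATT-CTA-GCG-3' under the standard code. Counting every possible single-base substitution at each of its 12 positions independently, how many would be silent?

Codon 1 (TTA, Leu): 2 synonymous substitutions.
Codon 2 (ATT, Ile): 2 synonymous substitutions.
Codon 3 (CTA, Leu): 4 synonymous substitutions.
Codon 4 (GCG, Ala): 3 synonymous substitutions.
Total: 2 + 2 + 4 + 3 = 11.

11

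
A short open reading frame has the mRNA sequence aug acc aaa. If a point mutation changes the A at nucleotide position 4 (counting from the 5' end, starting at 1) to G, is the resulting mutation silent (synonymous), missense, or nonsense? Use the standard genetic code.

missense

Position 4 falls in codon 2: ACC → Thr.
After the substitution the codon is GCC → Ala.
Thr ≠ Ala, so this is a missense mutation.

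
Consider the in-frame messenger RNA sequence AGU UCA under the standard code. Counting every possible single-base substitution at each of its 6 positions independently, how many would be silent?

Codon 1 (AGU, Ser): 1 synonymous substitution.
Codon 2 (UCA, Ser): 3 synonymous substitutions.
Total: 1 + 3 = 4.

4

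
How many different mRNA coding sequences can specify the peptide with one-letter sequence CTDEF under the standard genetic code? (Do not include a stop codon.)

64

Cys: 2 codons.
Thr: 4 codons.
Asp: 2 codons.
Glu: 2 codons.
Phe: 2 codons.
2 × 4 × 2 × 2 × 2 = 64.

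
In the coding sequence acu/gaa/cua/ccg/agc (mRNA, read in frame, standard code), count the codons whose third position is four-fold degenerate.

Codon 1 ACU (Thr): third position 4-fold.
Codon 2 GAA (Glu): third position 2-fold.
Codon 3 CUA (Leu): third position 4-fold.
Codon 4 CCG (Pro): third position 4-fold.
Codon 5 AGC (Ser): third position 2-fold.
Four-fold degenerate third positions: 3.

3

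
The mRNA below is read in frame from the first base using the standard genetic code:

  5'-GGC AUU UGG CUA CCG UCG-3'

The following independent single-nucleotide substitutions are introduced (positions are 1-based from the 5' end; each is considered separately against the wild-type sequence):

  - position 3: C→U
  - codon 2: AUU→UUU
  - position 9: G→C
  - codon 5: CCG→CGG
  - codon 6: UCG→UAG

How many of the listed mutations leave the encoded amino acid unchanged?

1

Codon 1: GGC (Gly) → GGU (Gly) — synonymous.
Codon 2: AUU (Ile) → UUU (Phe) — missense.
Codon 3: UGG (Trp) → UGC (Cys) — missense.
Codon 5: CCG (Pro) → CGG (Arg) — missense.
Codon 6: UCG (Ser) → UAG (Stop) — nonsense.
Synonymous: 1 of 5.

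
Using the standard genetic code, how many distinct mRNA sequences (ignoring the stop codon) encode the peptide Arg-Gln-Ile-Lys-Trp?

Arg: 6 codons.
Gln: 2 codons.
Ile: 3 codons.
Lys: 2 codons.
Trp: 1 codon.
6 × 2 × 3 × 2 × 1 = 72.

72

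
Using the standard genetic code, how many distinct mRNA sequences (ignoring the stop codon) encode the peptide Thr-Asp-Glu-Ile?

Thr: 4 codons.
Asp: 2 codons.
Glu: 2 codons.
Ile: 3 codons.
4 × 2 × 2 × 3 = 48.

48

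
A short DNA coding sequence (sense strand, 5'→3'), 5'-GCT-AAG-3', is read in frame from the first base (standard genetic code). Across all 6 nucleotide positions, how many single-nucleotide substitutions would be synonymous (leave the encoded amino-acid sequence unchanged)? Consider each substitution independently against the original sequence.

Codon 1 (GCT, Ala): 3 synonymous substitutions.
Codon 2 (AAG, Lys): 1 synonymous substitution.
Total: 3 + 1 = 4.

4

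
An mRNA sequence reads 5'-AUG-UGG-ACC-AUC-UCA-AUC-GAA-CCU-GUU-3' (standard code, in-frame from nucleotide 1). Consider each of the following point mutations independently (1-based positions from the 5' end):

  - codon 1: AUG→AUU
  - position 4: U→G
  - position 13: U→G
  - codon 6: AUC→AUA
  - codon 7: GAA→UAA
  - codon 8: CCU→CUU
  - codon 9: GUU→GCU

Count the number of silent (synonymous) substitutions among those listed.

1

Codon 1: AUG (Met) → AUU (Ile) — missense.
Codon 2: UGG (Trp) → GGG (Gly) — missense.
Codon 5: UCA (Ser) → GCA (Ala) — missense.
Codon 6: AUC (Ile) → AUA (Ile) — synonymous.
Codon 7: GAA (Glu) → UAA (Stop) — nonsense.
Codon 8: CCU (Pro) → CUU (Leu) — missense.
Codon 9: GUU (Val) → GCU (Ala) — missense.
Synonymous: 1 of 7.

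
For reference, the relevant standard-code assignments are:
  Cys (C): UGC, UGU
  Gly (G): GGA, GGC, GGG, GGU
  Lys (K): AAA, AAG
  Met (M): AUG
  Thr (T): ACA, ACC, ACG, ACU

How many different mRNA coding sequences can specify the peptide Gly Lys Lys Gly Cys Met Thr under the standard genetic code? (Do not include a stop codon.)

512

Gly: 4 codons.
Lys: 2 codons.
Lys: 2 codons.
Gly: 4 codons.
Cys: 2 codons.
Met: 1 codon.
Thr: 4 codons.
4 × 2 × 2 × 4 × 2 × 1 × 4 = 512.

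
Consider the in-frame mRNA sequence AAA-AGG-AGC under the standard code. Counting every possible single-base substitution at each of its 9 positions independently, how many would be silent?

Codon 1 (AAA, Lys): 1 synonymous substitution.
Codon 2 (AGG, Arg): 2 synonymous substitutions.
Codon 3 (AGC, Ser): 1 synonymous substitution.
Total: 1 + 2 + 1 = 4.

4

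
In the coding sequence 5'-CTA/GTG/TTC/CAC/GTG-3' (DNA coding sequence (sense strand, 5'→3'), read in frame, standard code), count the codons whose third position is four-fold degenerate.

3

Codon 1 CTA (Leu): third position 4-fold.
Codon 2 GTG (Val): third position 4-fold.
Codon 3 TTC (Phe): third position 2-fold.
Codon 4 CAC (His): third position 2-fold.
Codon 5 GTG (Val): third position 4-fold.
Four-fold degenerate third positions: 3.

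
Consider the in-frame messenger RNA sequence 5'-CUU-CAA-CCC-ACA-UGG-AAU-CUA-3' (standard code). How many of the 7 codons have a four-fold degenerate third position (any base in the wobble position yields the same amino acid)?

4

Codon 1 CUU (Leu): third position 4-fold.
Codon 2 CAA (Gln): third position 2-fold.
Codon 3 CCC (Pro): third position 4-fold.
Codon 4 ACA (Thr): third position 4-fold.
Codon 5 UGG (Trp): third position 1-fold.
Codon 6 AAU (Asn): third position 2-fold.
Codon 7 CUA (Leu): third position 4-fold.
Four-fold degenerate third positions: 4.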